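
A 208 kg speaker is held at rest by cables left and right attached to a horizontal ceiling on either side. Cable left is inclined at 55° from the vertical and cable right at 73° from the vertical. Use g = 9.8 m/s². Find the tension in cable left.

T_left ≈ 2470 N

Angles from the horizontal: cable left is 90° − 55° = 35°, cable right is 90° − 73° = 17°.
Weight W = 208 × 9.8 = 2038 N acts straight down.
Horizontal: T_left cos 35° = T_right cos 17°  →  T_right = 0.8566 T_left.
Vertical: T_left sin 35° + T_right sin 17° = 2038.
Substituting the horizontal relation into the vertical equation gives 0.824 T_left = 2038, so T_left = 2474 N.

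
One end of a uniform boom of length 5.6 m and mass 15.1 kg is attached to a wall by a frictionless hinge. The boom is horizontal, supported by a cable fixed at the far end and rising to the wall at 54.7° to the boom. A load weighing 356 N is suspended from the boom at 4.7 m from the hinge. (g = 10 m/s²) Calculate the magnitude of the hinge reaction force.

Take torques about the hinge: T sin 54.7° · 5.6 = 15.1×10×2.8 + 356×4.7 = 2096 N·m.
So T = 2096 / (0.8161 × 5.6) = 458.61 N.
ΣF_x = 0: H_x = T cos 54.7° = 265.01 N.
ΣF_y = 0: H_y = (15.1×10 + 356) − T sin 54.7° = 507 − 374.29 = 132.71 N.
|H| = √(H_x² + H_y²) = √((265.01)² + (132.71)²) = 296.38 N.

|H| ≈ 296 N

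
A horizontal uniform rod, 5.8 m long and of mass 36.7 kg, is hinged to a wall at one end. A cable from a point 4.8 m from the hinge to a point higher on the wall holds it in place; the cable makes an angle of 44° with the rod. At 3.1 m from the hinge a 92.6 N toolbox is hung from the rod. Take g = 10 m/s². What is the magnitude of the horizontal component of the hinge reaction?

H_x ≈ 292 N

Take torques about the hinge: T sin 44° · 4.8 = 36.7×10×2.9 + 92.6×3.1 = 1351.4 N·m.
So T = 1351.4 / (0.6947 × 4.8) = 405.28 N.
ΣF_x = 0: H_x = T cos 44° = 291.54 N.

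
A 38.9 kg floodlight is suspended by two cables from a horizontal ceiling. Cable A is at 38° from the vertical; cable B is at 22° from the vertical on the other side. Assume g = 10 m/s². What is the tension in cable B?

T_B ≈ 277 N

Angles from the horizontal: cable A is 90° − 38° = 52°, cable B is 90° − 22° = 68°.
Weight W = 38.9 × 10 = 389 N acts straight down.
Horizontal: T_A cos 52° = T_B cos 68°  →  T_A = 0.6085 T_B.
Vertical: T_A sin 52° + T_B sin 68° = 389.
Substituting the horizontal relation into the vertical equation gives 1.407 T_B = 389, so T_B = 276.5 N.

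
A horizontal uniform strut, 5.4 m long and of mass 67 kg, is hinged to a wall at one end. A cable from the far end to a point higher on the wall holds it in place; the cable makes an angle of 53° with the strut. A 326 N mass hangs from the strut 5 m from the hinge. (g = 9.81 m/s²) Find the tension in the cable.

Take torques about the hinge: T sin 53° · 5.4 = 67×9.81×2.7 + 326×5 = 3404.6 N·m.
So T = 3404.6 / (0.7986 × 5.4) = 789.46 N.

T ≈ 789 N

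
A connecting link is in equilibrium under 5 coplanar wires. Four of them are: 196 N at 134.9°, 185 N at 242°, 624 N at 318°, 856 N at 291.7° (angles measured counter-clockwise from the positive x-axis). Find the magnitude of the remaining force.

Sum the known components: ΣF_x = 555 N, ΣF_y = -1237 N.
For equilibrium the remaining force must supply (−ΣF_x, −ΣF_y) = (-555, 1237) N.
Magnitude = √((-555)² + (1237)²) = 1356 N; direction = atan2(1237, -555) = 114.2°.

F ≈ 1360 N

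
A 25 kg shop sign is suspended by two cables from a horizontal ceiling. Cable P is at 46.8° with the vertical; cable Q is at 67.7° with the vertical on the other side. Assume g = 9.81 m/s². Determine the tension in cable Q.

Angles from the horizontal: cable P is 90° − 46.8° = 43.2°, cable Q is 90° − 67.7° = 22.3°.
Weight W = 25 × 9.81 = 245.2 N acts straight down.
Horizontal: T_P cos 43.2° = T_Q cos 22.3°  →  T_P = 1.269 T_Q.
Vertical: T_P sin 43.2° + T_Q sin 22.3° = 245.2.
Substituting the horizontal relation into the vertical equation gives 1.248 T_Q = 245.2, so T_Q = 196.5 N.

T_Q ≈ 196 N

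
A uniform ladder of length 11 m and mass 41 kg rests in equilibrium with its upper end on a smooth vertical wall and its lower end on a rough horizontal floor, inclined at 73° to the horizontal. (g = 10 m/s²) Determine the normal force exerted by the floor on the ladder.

N_floor ≈ 410 N

ΣF_y = 0: N_floor = 41×10 = 410 N.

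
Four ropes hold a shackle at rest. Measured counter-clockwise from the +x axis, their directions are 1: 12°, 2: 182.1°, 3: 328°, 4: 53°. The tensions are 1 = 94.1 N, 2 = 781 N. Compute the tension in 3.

T_3 ≈ 546 N

Resolve: ΣF_x = 94.1 cos 12° + 781 cos 182.1° + T_3 cos 328° + T_4 cos 53° = 0.
        ΣF_y = 94.1 sin 12° + 781 sin 182.1° + T_3 sin 328° + T_4 sin 53° = 0.
The known terms sum to (-688.4, -9.054) N, so 0.8480 T_3 + 0.6018 T_4 = 688.4 and -0.5299 T_3 + 0.7986 T_4 = 9.054.
Solving simultaneously: T_3 = 546.4 N, T_4 = 373.9 N.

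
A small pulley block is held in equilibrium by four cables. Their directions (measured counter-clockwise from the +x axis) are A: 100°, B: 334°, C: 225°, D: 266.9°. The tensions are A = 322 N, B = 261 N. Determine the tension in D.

T_D ≈ 25.4 N

Resolve: ΣF_x = 322 cos 100° + 261 cos 334° + T_C cos 225° + T_D cos 266.9° = 0.
        ΣF_y = 322 sin 100° + 261 sin 334° + T_C sin 225° + T_D sin 266.9° = 0.
The known terms sum to (178.7, 202.7) N, so -0.7071 T_C − 0.0541 T_D = -178.7 and -0.7071 T_C − 0.9985 T_D = -202.7.
Solving simultaneously: T_C = 250.7 N, T_D = 25.44 N.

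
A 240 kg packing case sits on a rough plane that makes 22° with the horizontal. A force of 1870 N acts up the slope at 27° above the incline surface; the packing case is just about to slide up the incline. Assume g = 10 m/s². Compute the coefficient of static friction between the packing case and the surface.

μ ≈ 0.557

On the verge of sliding up the incline, friction is at its maximum μN and acts down the slope.
Perpendicular to incline: N = W cos 22° − P sin 27° = 2225 − 849 = 1376 N.
Along incline: P cos 27° − μN = W sin 22° → μ = −(W sin 22° − P cos 27°) / N = 0.5574.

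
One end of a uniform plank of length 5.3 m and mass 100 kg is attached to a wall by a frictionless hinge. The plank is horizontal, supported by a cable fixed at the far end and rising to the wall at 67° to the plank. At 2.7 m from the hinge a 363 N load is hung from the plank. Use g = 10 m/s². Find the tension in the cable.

Take torques about the hinge: T sin 67° · 5.3 = 100×10×2.65 + 363×2.7 = 3630.1 N·m.
So T = 3630.1 / (0.9205 × 5.3) = 744.07 N.

T ≈ 744 N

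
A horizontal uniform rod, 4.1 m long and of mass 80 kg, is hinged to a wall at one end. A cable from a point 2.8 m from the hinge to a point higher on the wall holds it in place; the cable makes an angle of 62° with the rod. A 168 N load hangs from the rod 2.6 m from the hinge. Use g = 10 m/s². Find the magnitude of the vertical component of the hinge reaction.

|H_y| ≈ 226 N

Take torques about the hinge: T sin 62° · 2.8 = 80×10×2.05 + 168×2.6 = 2076.8 N·m.
So T = 2076.8 / (0.8829 × 2.8) = 840.04 N.
ΣF_y = 0: H_y = (80×10 + 168) − T sin 62° = 968 − 741.71 = 226.29 N.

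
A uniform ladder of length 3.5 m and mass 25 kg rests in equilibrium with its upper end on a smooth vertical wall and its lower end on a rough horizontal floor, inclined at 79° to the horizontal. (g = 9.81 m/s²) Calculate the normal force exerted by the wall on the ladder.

Torques about the foot: N_wall · 3.5 sin 79° = 25×9.81×1.75 cos 79° → N_wall = 23.836 N.

N_wall ≈ 23.8 N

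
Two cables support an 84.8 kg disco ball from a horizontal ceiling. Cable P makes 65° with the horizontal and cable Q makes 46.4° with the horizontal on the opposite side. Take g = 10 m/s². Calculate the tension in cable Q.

T_Q ≈ 385 N

Weight W = 84.8 × 10 = 848 N acts straight down.
Horizontal: T_P cos 65° = T_Q cos 46.4°  →  T_P = 1.632 T_Q.
Vertical: T_P sin 65° + T_Q sin 46.4° = 848.
Substituting the horizontal relation into the vertical equation gives 2.203 T_Q = 848, so T_Q = 384.9 N.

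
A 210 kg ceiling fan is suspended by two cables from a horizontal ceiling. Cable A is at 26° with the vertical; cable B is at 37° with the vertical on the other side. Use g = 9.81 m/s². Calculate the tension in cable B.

Angles from the horizontal: cable A is 90° − 26° = 64°, cable B is 90° − 37° = 53°.
Weight W = 210 × 9.81 = 2060 N acts straight down.
Horizontal: T_A cos 64° = T_B cos 53°  →  T_A = 1.373 T_B.
Vertical: T_A sin 64° + T_B sin 53° = 2060.
Substituting the horizontal relation into the vertical equation gives 2.033 T_B = 2060, so T_B = 1014 N.

T_B ≈ 1010 N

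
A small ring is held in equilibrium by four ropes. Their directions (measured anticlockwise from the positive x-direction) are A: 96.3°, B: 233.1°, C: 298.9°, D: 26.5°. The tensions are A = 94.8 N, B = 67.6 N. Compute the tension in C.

Resolve: ΣF_x = 94.8 cos 96.3° + 67.6 cos 233.1° + T_C cos 298.9° + T_D cos 26.5° = 0.
        ΣF_y = 94.8 sin 96.3° + 67.6 sin 233.1° + T_C sin 298.9° + T_D sin 26.5° = 0.
The known terms sum to (-50.99, 40.17) N, so 0.4833 T_C + 0.8949 T_D = 50.99 and -0.8755 T_C + 0.4462 T_D = -40.17.
Solving simultaneously: T_C = 58.75 N, T_D = 25.25 N.

T_C ≈ 58.8 N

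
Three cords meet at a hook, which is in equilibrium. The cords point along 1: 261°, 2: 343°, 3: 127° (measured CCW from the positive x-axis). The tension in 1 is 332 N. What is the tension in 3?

T_3 ≈ 559 N

Resolve: ΣF_x = 332 cos 261° + T_2 cos 343° + T_3 cos 127° = 0.
        ΣF_y = 332 sin 261° + T_2 sin 343° + T_3 sin 127° = 0.
The known terms sum to (-51.94, -327.9) N, so 0.9563 T_2 − 0.6018 T_3 = 51.94 and -0.2924 T_2 + 0.7986 T_3 = 327.9.
Solving simultaneously: T_2 = 406.3 N, T_3 = 559.3 N.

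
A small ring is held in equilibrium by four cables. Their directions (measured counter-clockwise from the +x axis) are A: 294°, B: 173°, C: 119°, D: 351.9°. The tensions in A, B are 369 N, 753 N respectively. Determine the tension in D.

Resolve: ΣF_x = 369 cos 294° + 753 cos 173° + T_C cos 119° + T_D cos 351.9° = 0.
        ΣF_y = 369 sin 294° + 753 sin 173° + T_C sin 119° + T_D sin 351.9° = 0.
The known terms sum to (-597.3, -245.3) N, so -0.4848 T_C + 0.9900 T_D = 597.3 and 0.8746 T_C − 0.1409 T_D = 245.3.
Solving simultaneously: T_C = 410 N, T_D = 804.1 N.

T_D ≈ 804 N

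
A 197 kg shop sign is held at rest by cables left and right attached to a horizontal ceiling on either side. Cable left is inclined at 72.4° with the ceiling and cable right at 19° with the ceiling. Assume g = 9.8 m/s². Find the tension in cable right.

T_right ≈ 584 N

Weight W = 197 × 9.8 = 1931 N acts straight down.
Horizontal: T_left cos 72.4° = T_right cos 19°  →  T_left = 3.127 T_right.
Vertical: T_left sin 72.4° + T_right sin 19° = 1931.
Substituting the horizontal relation into the vertical equation gives 3.306 T_right = 1931, so T_right = 583.9 N.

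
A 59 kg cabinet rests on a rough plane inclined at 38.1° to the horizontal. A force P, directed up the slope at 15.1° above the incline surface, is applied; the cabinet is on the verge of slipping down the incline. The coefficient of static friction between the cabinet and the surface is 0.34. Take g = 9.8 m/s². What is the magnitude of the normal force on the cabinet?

On the verge of sliding down the incline, friction equals μN and acts up the slope.
Perpendicular: N + P sin 15.1° = W cos 38.1° = 455 N.
Along incline: P cos 15.1° + μN = W sin 38.1° with W sin 38.1° = 356.8 N.
Solving the pair for P and N: P = 230.4 N, N = 395 N (and f = μN = 134.3 N).

N ≈ 395 N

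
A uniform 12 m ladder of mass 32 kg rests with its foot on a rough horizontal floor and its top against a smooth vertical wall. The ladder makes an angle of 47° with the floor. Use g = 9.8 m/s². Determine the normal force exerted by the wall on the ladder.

Torques about the foot: N_wall · 12 sin 47° = 32×9.8×6 cos 47° → N_wall = 146.22 N.

N_wall ≈ 146 N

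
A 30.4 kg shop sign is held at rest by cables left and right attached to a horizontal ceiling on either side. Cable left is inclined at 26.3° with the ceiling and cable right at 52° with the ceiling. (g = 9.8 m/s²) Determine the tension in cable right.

T_right ≈ 273 N

Weight W = 30.4 × 9.8 = 297.9 N acts straight down.
Horizontal: T_left cos 26.3° = T_right cos 52°  →  T_left = 0.6867 T_right.
Vertical: T_left sin 26.3° + T_right sin 52° = 297.9.
Substituting the horizontal relation into the vertical equation gives 1.092 T_right = 297.9, so T_right = 272.7 N.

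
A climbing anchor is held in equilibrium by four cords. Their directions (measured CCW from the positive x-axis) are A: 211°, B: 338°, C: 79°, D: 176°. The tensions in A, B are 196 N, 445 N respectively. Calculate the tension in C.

T_C ≈ 252 N

Resolve: ΣF_x = 196 cos 211° + 445 cos 338° + T_C cos 79° + T_D cos 176° = 0.
        ΣF_y = 196 sin 211° + 445 sin 338° + T_C sin 79° + T_D sin 176° = 0.
The known terms sum to (244.6, -267.6) N, so 0.1908 T_C − 0.9976 T_D = -244.6 and 0.9816 T_C + 0.0698 T_D = 267.6.
Solving simultaneously: T_C = 251.8 N, T_D = 293.4 N.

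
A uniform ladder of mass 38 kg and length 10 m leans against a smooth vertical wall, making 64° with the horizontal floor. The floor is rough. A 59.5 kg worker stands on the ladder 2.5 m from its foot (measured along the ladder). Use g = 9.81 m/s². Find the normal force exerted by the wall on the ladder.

N_wall ≈ 162 N

Torques about the foot: N_wall · 10 sin 64° = 38×9.81×5 cos 64° + 59.5×9.81×2.5 cos 64° → N_wall = 162.08 N.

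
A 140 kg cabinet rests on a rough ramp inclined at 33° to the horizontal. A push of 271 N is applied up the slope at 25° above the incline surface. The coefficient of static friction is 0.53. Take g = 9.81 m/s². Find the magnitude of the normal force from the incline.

N ≈ 1040 N

Axes along / perpendicular to the incline. W sin 33° = 748 N down-slope; W cos 33° = 1152 N into the surface.
Perpendicular: N = W cos 33° − P sin 25° = 1152 − 114.5 = 1037 N.
Along incline: P cos 25° + f = W sin 33° (friction acts up-slope) → f = 748 − 245.6 = 502.4 N.
|f| = 502.4 N ≤ μN = 549.8 N, so the cabinet is indeed static.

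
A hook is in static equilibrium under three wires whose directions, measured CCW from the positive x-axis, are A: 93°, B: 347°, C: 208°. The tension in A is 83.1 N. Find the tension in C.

T_C ≈ 122 N

Resolve: ΣF_x = 83.1 cos 93° + T_B cos 347° + T_C cos 208° = 0.
        ΣF_y = 83.1 sin 93° + T_B sin 347° + T_C sin 208° = 0.
The known terms sum to (-4.349, 82.99) N, so 0.9744 T_B − 0.8829 T_C = 4.349 and -0.2250 T_B − 0.4695 T_C = -82.99.
Solving simultaneously: T_B = 114.8 N, T_C = 121.8 N.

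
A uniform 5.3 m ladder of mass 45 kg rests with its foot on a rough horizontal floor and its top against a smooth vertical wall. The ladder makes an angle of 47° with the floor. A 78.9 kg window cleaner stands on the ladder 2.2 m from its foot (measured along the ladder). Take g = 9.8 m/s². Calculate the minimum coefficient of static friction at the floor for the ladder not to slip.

ΣF_y = 0: N_floor = 45×9.8 + 78.9×9.8 = 1214.2 N.
Torques about the foot: N_wall · 5.3 sin 47° = 45×9.8×2.65 cos 47° + 78.9×9.8×2.2 cos 47° → N_wall = 504.92 N.
ΣF_x = 0: f_floor = N_wall = 504.92 N.
μ_min = f_floor / N_floor = 504.92 / 1214.2 = 0.4158.

μ_min ≈ 0.416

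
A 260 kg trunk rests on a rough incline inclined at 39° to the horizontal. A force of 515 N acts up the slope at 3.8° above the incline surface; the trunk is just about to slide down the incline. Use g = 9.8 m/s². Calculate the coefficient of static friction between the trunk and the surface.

μ ≈ 0.560

On the verge of sliding down the incline, friction is at its maximum μN and acts up the slope.
Perpendicular to incline: N = W cos 39° − P sin 3.8° = 1980 − 34.13 = 1946 N.
Along incline: P cos 3.8° + μN = W sin 39° → μ = (W sin 39° − P cos 3.8°) / N = 0.5599.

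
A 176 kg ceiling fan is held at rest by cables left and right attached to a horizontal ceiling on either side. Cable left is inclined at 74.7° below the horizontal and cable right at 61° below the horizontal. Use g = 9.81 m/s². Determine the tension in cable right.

T_right ≈ 652 N

Weight W = 176 × 9.81 = 1727 N acts straight down.
Horizontal: T_left cos 74.7° = T_right cos 61°  →  T_left = 1.837 T_right.
Vertical: T_left sin 74.7° + T_right sin 61° = 1727.
Substituting the horizontal relation into the vertical equation gives 2.647 T_right = 1727, so T_right = 652.3 N.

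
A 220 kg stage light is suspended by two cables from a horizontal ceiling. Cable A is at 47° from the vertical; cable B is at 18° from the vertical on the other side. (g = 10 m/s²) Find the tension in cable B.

T_B ≈ 1780 N

Angles from the horizontal: cable A is 90° − 47° = 43°, cable B is 90° − 18° = 72°.
Weight W = 220 × 10 = 2200 N acts straight down.
Horizontal: T_A cos 43° = T_B cos 72°  →  T_A = 0.4225 T_B.
Vertical: T_A sin 43° + T_B sin 72° = 2200.
Substituting the horizontal relation into the vertical equation gives 1.239 T_B = 2200, so T_B = 1775 N.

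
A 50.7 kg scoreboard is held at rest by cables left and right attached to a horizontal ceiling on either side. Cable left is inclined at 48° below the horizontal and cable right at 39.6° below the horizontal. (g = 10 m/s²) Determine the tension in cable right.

Weight W = 50.7 × 10 = 507 N acts straight down.
Horizontal: T_left cos 48° = T_right cos 39.6°  →  T_left = 1.152 T_right.
Vertical: T_left sin 48° + T_right sin 39.6° = 507.
Substituting the horizontal relation into the vertical equation gives 1.493 T_right = 507, so T_right = 339.5 N.

T_right ≈ 340 N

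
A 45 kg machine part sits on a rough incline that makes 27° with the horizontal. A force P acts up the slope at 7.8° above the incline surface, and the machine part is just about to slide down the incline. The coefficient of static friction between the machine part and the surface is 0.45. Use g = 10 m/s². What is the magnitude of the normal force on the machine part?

On the verge of sliding down the incline, friction equals μN and acts up the slope.
Perpendicular: N + P sin 7.8° = W cos 27° = 401 N.
Along incline: P cos 7.8° + μN = W sin 27° with W sin 27° = 204.3 N.
Solving the pair for P and N: P = 25.67 N, N = 397.5 N (and f = μN = 178.9 N).

N ≈ 397 N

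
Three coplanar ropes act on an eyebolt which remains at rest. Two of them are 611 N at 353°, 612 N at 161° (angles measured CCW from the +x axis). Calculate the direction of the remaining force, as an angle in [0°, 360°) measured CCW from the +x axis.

θ ≈ 257°

Sum the known components: ΣF_x = 27.79 N, ΣF_y = 124.8 N.
For equilibrium the remaining force must supply (−ΣF_x, −ΣF_y) = (-27.79, -124.8) N.
Magnitude = √((-27.79)² + (-124.8)²) = 127.8 N; direction = atan2(-124.8, -27.79) = 257.4°.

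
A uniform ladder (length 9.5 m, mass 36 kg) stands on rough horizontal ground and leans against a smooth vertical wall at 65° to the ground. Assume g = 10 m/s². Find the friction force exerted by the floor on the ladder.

Torques about the foot: N_wall · 9.5 sin 65° = 36×10×4.75 cos 65° → N_wall = 83.935 N.
ΣF_x = 0: f_floor = N_wall = 83.935 N.

f ≈ 83.9 N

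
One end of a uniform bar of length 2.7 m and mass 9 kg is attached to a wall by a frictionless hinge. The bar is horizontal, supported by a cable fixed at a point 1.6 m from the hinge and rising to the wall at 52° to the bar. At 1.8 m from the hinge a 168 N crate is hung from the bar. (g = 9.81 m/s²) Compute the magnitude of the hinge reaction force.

Take torques about the hinge: T sin 52° · 1.6 = 9×9.81×1.35 + 168×1.8 = 421.59 N·m.
So T = 421.59 / (0.7880 × 1.6) = 334.38 N.
ΣF_x = 0: H_x = T cos 52° = 205.86 N.
ΣF_y = 0: H_y = (9×9.81 + 168) − T sin 52° = 256.29 − 263.49 = -7.2047 N.
|H| = √(H_x² + H_y²) = √((205.86)² + (-7.2047)²) = 205.99 N.

|H| ≈ 206 N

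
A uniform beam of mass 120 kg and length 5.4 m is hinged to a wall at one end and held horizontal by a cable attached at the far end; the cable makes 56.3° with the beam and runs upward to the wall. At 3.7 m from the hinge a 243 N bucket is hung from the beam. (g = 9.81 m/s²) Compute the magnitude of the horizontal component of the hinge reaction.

H_x ≈ 504 N

Take torques about the hinge: T sin 56.3° · 5.4 = 120×9.81×2.7 + 243×3.7 = 4077.5 N·m.
So T = 4077.5 / (0.8320 × 5.4) = 907.62 N.
ΣF_x = 0: H_x = T cos 56.3° = 503.59 N.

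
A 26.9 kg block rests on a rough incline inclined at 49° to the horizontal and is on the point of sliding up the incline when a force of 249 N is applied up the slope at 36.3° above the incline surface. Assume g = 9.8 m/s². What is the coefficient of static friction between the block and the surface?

On the verge of sliding up the incline, friction is at its maximum μN and acts down the slope.
Perpendicular to incline: N = W cos 49° − P sin 36.3° = 173 − 147.4 = 25.54 N.
Along incline: P cos 36.3° − μN = W sin 49° → μ = −(W sin 49° − P cos 36.3°) / N = 0.06733.

μ ≈ 0.0673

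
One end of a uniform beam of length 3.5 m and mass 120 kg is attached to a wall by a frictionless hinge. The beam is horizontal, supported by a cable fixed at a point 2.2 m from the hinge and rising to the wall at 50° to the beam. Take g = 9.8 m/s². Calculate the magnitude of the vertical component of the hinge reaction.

Take torques about the hinge: T sin 50° · 2.2 = 120×9.8×1.75 = 2058 N·m.
So T = 2058 / (0.7660 × 2.2) = 1221.1 N.
ΣF_y = 0: H_y = (120×9.8) − T sin 50° = 1176 − 935.45 = 240.55 N.

|H_y| ≈ 241 N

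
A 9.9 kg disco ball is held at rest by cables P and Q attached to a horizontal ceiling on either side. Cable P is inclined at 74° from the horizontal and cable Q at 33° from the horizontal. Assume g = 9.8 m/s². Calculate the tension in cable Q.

T_Q ≈ 28 N

Weight W = 9.9 × 9.8 = 97.02 N acts straight down.
Horizontal: T_P cos 74° = T_Q cos 33°  →  T_P = 3.043 T_Q.
Vertical: T_P sin 74° + T_Q sin 33° = 97.02.
Substituting the horizontal relation into the vertical equation gives 3.469 T_Q = 97.02, so T_Q = 27.96 N.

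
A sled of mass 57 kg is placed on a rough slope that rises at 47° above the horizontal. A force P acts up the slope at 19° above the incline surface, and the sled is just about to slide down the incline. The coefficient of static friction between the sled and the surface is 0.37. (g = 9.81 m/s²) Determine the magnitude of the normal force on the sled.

On the verge of sliding down the incline, friction equals μN and acts up the slope.
Perpendicular: N + P sin 19° = W cos 47° = 381.4 N.
Along incline: P cos 19° + μN = W sin 47° with W sin 47° = 409 N.
Solving the pair for P and N: P = 324.6 N, N = 275.7 N (and f = μN = 102 N).

N ≈ 276 N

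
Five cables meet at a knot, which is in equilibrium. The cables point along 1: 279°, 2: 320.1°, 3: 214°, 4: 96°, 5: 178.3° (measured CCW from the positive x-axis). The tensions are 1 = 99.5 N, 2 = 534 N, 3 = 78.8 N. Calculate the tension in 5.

T_5 ≈ 310 N

Resolve: ΣF_x = 99.5 cos 279° + 534 cos 320.1° + 78.8 cos 214° + T_4 cos 96° + T_5 cos 178.3° = 0.
        ΣF_y = 99.5 sin 279° + 534 sin 320.1° + 78.8 sin 214° + T_4 sin 96° + T_5 sin 178.3° = 0.
The known terms sum to (359.9, -484.9) N, so -0.1045 T_4 − 0.9996 T_5 = -359.9 and 0.9945 T_4 + 0.0297 T_5 = 484.9.
Solving simultaneously: T_4 = 478.3 N, T_5 = 310 N.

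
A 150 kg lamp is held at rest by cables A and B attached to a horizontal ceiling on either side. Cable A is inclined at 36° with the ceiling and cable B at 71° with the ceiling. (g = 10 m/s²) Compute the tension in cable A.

T_A ≈ 511 N

Weight W = 150 × 10 = 1500 N acts straight down.
Horizontal: T_A cos 36° = T_B cos 71°  →  T_B = 2.485 T_A.
Vertical: T_A sin 36° + T_B sin 71° = 1500.
Substituting the horizontal relation into the vertical equation gives 2.937 T_A = 1500, so T_A = 510.7 N.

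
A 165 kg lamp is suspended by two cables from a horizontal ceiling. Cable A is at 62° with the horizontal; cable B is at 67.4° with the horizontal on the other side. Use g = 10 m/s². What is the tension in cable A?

Weight W = 165 × 10 = 1650 N acts straight down.
Horizontal: T_A cos 62° = T_B cos 67.4°  →  T_B = 1.222 T_A.
Vertical: T_A sin 62° + T_B sin 67.4° = 1650.
Substituting the horizontal relation into the vertical equation gives 2.011 T_A = 1650, so T_A = 820.6 N.

T_A ≈ 821 N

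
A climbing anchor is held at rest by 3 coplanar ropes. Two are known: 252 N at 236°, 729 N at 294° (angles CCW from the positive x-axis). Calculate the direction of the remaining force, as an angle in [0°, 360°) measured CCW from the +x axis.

Sum the known components: ΣF_x = 155.6 N, ΣF_y = -874.9 N.
For equilibrium the remaining force must supply (−ΣF_x, −ΣF_y) = (-155.6, 874.9) N.
Magnitude = √((-155.6)² + (874.9)²) = 888.6 N; direction = atan2(874.9, -155.6) = 100.1°.

θ ≈ 100°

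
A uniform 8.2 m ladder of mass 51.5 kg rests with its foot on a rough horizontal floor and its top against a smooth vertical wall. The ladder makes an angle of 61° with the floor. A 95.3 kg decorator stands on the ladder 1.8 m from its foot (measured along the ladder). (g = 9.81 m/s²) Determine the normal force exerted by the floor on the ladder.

N_floor ≈ 1440 N

ΣF_y = 0: N_floor = 51.5×9.81 + 95.3×9.81 = 1440.1 N.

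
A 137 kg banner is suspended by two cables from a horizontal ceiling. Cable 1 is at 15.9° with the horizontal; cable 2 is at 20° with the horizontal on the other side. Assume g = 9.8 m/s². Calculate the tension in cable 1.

Weight W = 137 × 9.8 = 1343 N acts straight down.
Horizontal: T_1 cos 15.9° = T_2 cos 20°  →  T_2 = 1.023 T_1.
Vertical: T_1 sin 15.9° + T_2 sin 20° = 1343.
Substituting the horizontal relation into the vertical equation gives 0.624 T_1 = 1343, so T_1 = 2152 N.

T_1 ≈ 2150 N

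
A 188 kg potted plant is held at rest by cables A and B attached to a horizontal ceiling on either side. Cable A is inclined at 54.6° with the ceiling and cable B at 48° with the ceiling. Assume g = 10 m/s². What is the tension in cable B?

Weight W = 188 × 10 = 1880 N acts straight down.
Horizontal: T_A cos 54.6° = T_B cos 48°  →  T_A = 1.155 T_B.
Vertical: T_A sin 54.6° + T_B sin 48° = 1880.
Substituting the horizontal relation into the vertical equation gives 1.685 T_B = 1880, so T_B = 1116 N.

T_B ≈ 1120 N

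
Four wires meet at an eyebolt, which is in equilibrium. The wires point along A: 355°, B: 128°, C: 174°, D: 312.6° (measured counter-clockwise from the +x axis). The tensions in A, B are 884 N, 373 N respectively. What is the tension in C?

Resolve: ΣF_x = 884 cos 355° + 373 cos 128° + T_C cos 174° + T_D cos 312.6° = 0.
        ΣF_y = 884 sin 355° + 373 sin 128° + T_C sin 174° + T_D sin 312.6° = 0.
The known terms sum to (651, 216.9) N, so -0.9945 T_C + 0.6769 T_D = -651 and 0.1045 T_C − 0.7361 T_D = -216.9.
Solving simultaneously: T_C = 946.6 N, T_D = 429.1 N.

T_C ≈ 947 N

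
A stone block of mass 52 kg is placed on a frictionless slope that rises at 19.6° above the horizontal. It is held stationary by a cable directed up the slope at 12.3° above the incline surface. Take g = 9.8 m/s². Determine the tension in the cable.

T ≈ 175 N

Take axes along and perpendicular to the incline. Weight components: W sin 19.6° = 170.9 N down-slope, W cos 19.6° = 480.1 N into the surface.
Along incline: T cos 12.3° = W sin 19.6° → T = 175 N.
Perpendicular: N = W cos 19.6° − T sin 12.3° = 442.8 N.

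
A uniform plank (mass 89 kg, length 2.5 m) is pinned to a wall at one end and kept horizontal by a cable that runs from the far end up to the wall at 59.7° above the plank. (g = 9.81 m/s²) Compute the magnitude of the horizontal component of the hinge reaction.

H_x ≈ 255 N

Take torques about the hinge: T sin 59.7° · 2.5 = 89×9.81×1.25 = 1091.4 N·m.
So T = 1091.4 / (0.8634 × 2.5) = 505.61 N.
ΣF_x = 0: H_x = T cos 59.7° = 255.1 N.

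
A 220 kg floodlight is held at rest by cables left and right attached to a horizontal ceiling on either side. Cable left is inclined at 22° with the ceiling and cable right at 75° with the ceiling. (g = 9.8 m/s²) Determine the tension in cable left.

Weight W = 220 × 9.8 = 2156 N acts straight down.
Horizontal: T_left cos 22° = T_right cos 75°  →  T_right = 3.582 T_left.
Vertical: T_left sin 22° + T_right sin 75° = 2156.
Substituting the horizontal relation into the vertical equation gives 3.835 T_left = 2156, so T_left = 562.2 N.

T_left ≈ 562 N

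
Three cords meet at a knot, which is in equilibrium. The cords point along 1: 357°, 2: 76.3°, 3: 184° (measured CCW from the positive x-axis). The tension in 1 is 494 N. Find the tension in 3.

Resolve: ΣF_x = 494 cos 357° + T_2 cos 76.3° + T_3 cos 184° = 0.
        ΣF_y = 494 sin 357° + T_2 sin 76.3° + T_3 sin 184° = 0.
The known terms sum to (493.3, -25.85) N, so 0.2368 T_2 − 0.9976 T_3 = -493.3 and 0.9715 T_2 − 0.0698 T_3 = 25.85.
Solving simultaneously: T_2 = 63.20 N, T_3 = 509.5 N.

T_3 ≈ 510 N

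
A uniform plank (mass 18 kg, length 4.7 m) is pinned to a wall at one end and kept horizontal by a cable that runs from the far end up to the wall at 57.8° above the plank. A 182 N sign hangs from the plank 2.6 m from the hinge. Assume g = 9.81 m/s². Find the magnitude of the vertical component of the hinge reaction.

Take torques about the hinge: T sin 57.8° · 4.7 = 18×9.81×2.35 + 182×2.6 = 888.16 N·m.
So T = 888.16 / (0.8462 × 4.7) = 223.32 N.
ΣF_y = 0: H_y = (18×9.81 + 182) − T sin 57.8° = 358.58 − 188.97 = 169.61 N.

|H_y| ≈ 170 N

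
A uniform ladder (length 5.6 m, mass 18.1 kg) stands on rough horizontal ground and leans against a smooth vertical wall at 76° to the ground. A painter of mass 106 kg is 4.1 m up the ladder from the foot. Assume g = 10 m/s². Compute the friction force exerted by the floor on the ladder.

Torques about the foot: N_wall · 5.6 sin 76° = 18.1×10×2.8 cos 76° + 106×10×4.1 cos 76° → N_wall = 216.06 N.
ΣF_x = 0: f_floor = N_wall = 216.06 N.

f ≈ 216 N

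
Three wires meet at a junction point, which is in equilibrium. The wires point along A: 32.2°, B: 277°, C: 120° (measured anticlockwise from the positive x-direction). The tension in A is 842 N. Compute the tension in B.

T_B ≈ 2150 N

Resolve: ΣF_x = 842 cos 32.2° + T_B cos 277° + T_C cos 120° = 0.
        ΣF_y = 842 sin 32.2° + T_B sin 277° + T_C sin 120° = 0.
The known terms sum to (712.5, 448.7) N, so 0.1219 T_B − 0.5000 T_C = -712.5 and -0.9925 T_B + 0.8660 T_C = -448.7.
Solving simultaneously: T_B = 2153 N, T_C = 1950 N.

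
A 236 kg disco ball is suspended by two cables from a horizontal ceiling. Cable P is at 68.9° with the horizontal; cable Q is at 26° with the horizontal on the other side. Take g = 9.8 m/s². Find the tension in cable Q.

T_Q ≈ 836 N

Weight W = 236 × 9.8 = 2313 N acts straight down.
Horizontal: T_P cos 68.9° = T_Q cos 26°  →  T_P = 2.497 T_Q.
Vertical: T_P sin 68.9° + T_Q sin 26° = 2313.
Substituting the horizontal relation into the vertical equation gives 2.768 T_Q = 2313, so T_Q = 835.7 N.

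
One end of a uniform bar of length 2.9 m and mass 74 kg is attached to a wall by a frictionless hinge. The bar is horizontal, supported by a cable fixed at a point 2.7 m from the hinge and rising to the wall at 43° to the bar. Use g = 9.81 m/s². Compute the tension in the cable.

Take torques about the hinge: T sin 43° · 2.7 = 74×9.81×1.45 = 1052.6 N·m.
So T = 1052.6 / (0.6820 × 2.7) = 571.64 N.

T ≈ 572 N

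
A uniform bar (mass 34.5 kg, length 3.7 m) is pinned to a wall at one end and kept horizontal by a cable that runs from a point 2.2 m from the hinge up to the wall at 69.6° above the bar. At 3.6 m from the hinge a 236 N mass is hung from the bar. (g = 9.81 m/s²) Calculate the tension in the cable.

Take torques about the hinge: T sin 69.6° · 2.2 = 34.5×9.81×1.85 + 236×3.6 = 1475.7 N·m.
So T = 1475.7 / (0.9373 × 2.2) = 715.67 N.

T ≈ 716 N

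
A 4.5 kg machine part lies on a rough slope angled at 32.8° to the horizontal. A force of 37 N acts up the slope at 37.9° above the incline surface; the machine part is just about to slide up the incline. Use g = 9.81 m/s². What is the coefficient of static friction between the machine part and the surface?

μ ≈ 0.367

On the verge of sliding up the incline, friction is at its maximum μN and acts down the slope.
Perpendicular to incline: N = W cos 32.8° − P sin 37.9° = 37.11 − 22.73 = 14.38 N.
Along incline: P cos 37.9° − μN = W sin 32.8° → μ = −(W sin 32.8° − P cos 37.9°) / N = 0.3674.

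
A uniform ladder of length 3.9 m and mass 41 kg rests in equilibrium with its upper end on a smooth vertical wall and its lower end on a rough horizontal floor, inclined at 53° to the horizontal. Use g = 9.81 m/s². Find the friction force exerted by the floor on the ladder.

f ≈ 152 N

Torques about the foot: N_wall · 3.9 sin 53° = 41×9.81×1.95 cos 53° → N_wall = 151.54 N.
ΣF_x = 0: f_floor = N_wall = 151.54 N.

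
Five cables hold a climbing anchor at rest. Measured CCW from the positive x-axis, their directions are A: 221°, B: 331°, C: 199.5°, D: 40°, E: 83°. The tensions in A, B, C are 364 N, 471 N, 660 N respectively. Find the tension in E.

Resolve: ΣF_x = 364 cos 221° + 471 cos 331° + 660 cos 199.5° + T_D cos 40° + T_E cos 83° = 0.
        ΣF_y = 364 sin 221° + 471 sin 331° + 660 sin 199.5° + T_D sin 40° + T_E sin 83° = 0.
The known terms sum to (-484.9, -687.5) N, so 0.7660 T_D + 0.1219 T_E = 484.9 and 0.6428 T_D + 0.9925 T_E = 687.5.
Solving simultaneously: T_D = 582.9 N, T_E = 315.2 N.

T_E ≈ 315 N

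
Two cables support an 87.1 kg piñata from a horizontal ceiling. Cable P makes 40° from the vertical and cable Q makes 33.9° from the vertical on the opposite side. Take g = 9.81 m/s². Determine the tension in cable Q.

T_Q ≈ 572 N

Angles from the horizontal: cable P is 90° − 40° = 50°, cable Q is 90° − 33.9° = 56.1°.
Weight W = 87.1 × 9.81 = 854.5 N acts straight down.
Horizontal: T_P cos 50° = T_Q cos 56.1°  →  T_P = 0.8677 T_Q.
Vertical: T_P sin 50° + T_Q sin 56.1° = 854.5.
Substituting the horizontal relation into the vertical equation gives 1.495 T_Q = 854.5, so T_Q = 571.7 N.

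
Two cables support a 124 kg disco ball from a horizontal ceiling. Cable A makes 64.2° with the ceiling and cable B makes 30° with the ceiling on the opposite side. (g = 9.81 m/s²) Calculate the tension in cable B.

T_B ≈ 531 N

Weight W = 124 × 9.81 = 1216 N acts straight down.
Horizontal: T_A cos 64.2° = T_B cos 30°  →  T_A = 1.99 T_B.
Vertical: T_A sin 64.2° + T_B sin 30° = 1216.
Substituting the horizontal relation into the vertical equation gives 2.291 T_B = 1216, so T_B = 530.9 N.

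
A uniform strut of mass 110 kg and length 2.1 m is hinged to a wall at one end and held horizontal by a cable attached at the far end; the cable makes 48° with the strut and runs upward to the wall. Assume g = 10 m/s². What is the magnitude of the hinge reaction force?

Take torques about the hinge: T sin 48° · 2.1 = 110×10×1.05 = 1155 N·m.
So T = 1155 / (0.7431 × 2.1) = 740.1 N.
ΣF_x = 0: H_x = T cos 48° = 495.22 N.
ΣF_y = 0: H_y = (110×10) − T sin 48° = 1100 − 550 = 550 N.
|H| = √(H_x² + H_y²) = √((495.22)² + (550)²) = 740.1 N.

|H| ≈ 740 N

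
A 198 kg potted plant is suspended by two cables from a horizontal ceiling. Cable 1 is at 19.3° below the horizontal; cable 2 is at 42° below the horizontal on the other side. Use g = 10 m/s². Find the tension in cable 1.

Weight W = 198 × 10 = 1980 N acts straight down.
Horizontal: T_1 cos 19.3° = T_2 cos 42°  →  T_2 = 1.27 T_1.
Vertical: T_1 sin 19.3° + T_2 sin 42° = 1980.
Substituting the horizontal relation into the vertical equation gives 1.18 T_1 = 1980, so T_1 = 1678 N.

T_1 ≈ 1680 N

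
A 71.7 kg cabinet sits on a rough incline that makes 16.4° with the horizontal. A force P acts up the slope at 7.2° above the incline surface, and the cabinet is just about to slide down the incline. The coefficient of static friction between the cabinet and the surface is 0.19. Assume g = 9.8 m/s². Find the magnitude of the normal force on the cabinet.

On the verge of sliding down the incline, friction equals μN and acts up the slope.
Perpendicular: N + P sin 7.2° = W cos 16.4° = 674.1 N.
Along incline: P cos 7.2° + μN = W sin 16.4° with W sin 16.4° = 198.4 N.
Solving the pair for P and N: P = 72.62 N, N = 665 N (and f = μN = 126.3 N).

N ≈ 665 N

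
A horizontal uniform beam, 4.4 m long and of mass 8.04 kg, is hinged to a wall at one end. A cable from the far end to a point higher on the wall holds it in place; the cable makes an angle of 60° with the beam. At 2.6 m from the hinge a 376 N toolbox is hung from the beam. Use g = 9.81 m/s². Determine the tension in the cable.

Take torques about the hinge: T sin 60° · 4.4 = 8.04×9.81×2.2 + 376×2.6 = 1151.1 N·m.
So T = 1151.1 / (0.8660 × 4.4) = 302.09 N.

T ≈ 302 N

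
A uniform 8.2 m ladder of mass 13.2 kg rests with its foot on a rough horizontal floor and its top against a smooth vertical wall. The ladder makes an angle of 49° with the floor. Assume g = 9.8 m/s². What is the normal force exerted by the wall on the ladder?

N_wall ≈ 56.2 N

Torques about the foot: N_wall · 8.2 sin 49° = 13.2×9.8×4.1 cos 49° → N_wall = 56.225 N.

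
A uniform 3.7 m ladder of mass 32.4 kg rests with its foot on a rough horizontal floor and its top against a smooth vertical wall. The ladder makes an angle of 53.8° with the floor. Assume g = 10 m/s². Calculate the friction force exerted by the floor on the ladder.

f ≈ 119 N

Torques about the foot: N_wall · 3.7 sin 53.8° = 32.4×10×1.85 cos 53.8° → N_wall = 118.57 N.
ΣF_x = 0: f_floor = N_wall = 118.57 N.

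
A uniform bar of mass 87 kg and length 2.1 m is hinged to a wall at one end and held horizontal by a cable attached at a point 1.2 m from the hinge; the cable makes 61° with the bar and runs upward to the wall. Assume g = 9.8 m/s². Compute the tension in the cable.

T ≈ 853 N

Take torques about the hinge: T sin 61° · 1.2 = 87×9.8×1.05 = 895.23 N·m.
So T = 895.23 / (0.8746 × 1.2) = 852.97 N.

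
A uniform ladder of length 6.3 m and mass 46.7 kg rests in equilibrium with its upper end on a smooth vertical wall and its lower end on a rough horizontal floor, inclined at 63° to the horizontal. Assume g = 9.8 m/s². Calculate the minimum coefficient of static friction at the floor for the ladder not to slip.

ΣF_y = 0: N_floor = 46.7×9.8 = 457.66 N.
Torques about the foot: N_wall · 6.3 sin 63° = 46.7×9.8×3.15 cos 63° → N_wall = 116.59 N.
ΣF_x = 0: f_floor = N_wall = 116.59 N.
μ_min = f_floor / N_floor = 116.59 / 457.66 = 0.2548.

μ_min ≈ 0.255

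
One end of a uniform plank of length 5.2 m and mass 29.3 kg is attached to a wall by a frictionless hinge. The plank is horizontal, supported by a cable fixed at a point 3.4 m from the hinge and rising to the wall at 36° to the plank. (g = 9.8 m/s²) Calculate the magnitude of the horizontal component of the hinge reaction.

Take torques about the hinge: T sin 36° · 3.4 = 29.3×9.8×2.6 = 746.56 N·m.
So T = 746.56 / (0.5878 × 3.4) = 373.57 N.
ΣF_x = 0: H_x = T cos 36° = 302.22 N.

H_x ≈ 302 N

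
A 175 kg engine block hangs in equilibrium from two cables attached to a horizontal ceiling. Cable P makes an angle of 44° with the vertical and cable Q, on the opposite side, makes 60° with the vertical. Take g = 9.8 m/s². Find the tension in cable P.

T_P ≈ 1530 N

Angles from the horizontal: cable P is 90° − 44° = 46°, cable Q is 90° − 60° = 30°.
Weight W = 175 × 9.8 = 1715 N acts straight down.
Horizontal: T_P cos 46° = T_Q cos 30°  →  T_Q = 0.8021 T_P.
Vertical: T_P sin 46° + T_Q sin 30° = 1715.
Substituting the horizontal relation into the vertical equation gives 1.12 T_P = 1715, so T_P = 1531 N.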